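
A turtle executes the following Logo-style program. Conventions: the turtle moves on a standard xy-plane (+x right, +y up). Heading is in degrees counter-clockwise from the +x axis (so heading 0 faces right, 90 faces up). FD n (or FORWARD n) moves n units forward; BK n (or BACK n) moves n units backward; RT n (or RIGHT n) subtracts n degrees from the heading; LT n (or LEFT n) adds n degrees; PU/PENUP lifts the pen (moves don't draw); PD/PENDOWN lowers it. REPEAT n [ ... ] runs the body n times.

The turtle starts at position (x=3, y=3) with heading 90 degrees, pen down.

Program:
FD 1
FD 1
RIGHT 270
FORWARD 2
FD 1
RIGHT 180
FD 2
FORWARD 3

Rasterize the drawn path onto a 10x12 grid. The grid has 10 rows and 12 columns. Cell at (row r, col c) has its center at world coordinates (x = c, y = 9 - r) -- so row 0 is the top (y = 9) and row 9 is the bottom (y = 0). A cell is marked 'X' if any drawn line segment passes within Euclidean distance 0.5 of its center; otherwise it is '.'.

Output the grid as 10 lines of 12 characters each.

Answer: ............
............
............
............
XXXXXX......
...X........
...X........
............
............
............

Derivation:
Segment 0: (3,3) -> (3,4)
Segment 1: (3,4) -> (3,5)
Segment 2: (3,5) -> (1,5)
Segment 3: (1,5) -> (0,5)
Segment 4: (0,5) -> (2,5)
Segment 5: (2,5) -> (5,5)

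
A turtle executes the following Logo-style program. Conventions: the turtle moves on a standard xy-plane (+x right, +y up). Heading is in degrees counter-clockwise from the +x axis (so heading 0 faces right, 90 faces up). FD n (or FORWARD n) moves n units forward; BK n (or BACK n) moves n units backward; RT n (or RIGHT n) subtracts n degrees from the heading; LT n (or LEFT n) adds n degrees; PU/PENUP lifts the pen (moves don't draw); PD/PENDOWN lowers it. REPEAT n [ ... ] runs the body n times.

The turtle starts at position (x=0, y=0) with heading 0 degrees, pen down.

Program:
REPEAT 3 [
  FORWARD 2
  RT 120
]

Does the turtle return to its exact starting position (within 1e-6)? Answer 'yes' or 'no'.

Executing turtle program step by step:
Start: pos=(0,0), heading=0, pen down
REPEAT 3 [
  -- iteration 1/3 --
  FD 2: (0,0) -> (2,0) [heading=0, draw]
  RT 120: heading 0 -> 240
  -- iteration 2/3 --
  FD 2: (2,0) -> (1,-1.732) [heading=240, draw]
  RT 120: heading 240 -> 120
  -- iteration 3/3 --
  FD 2: (1,-1.732) -> (0,0) [heading=120, draw]
  RT 120: heading 120 -> 0
]
Final: pos=(0,0), heading=0, 3 segment(s) drawn

Start position: (0, 0)
Final position: (0, 0)
Distance = 0; < 1e-6 -> CLOSED

Answer: yes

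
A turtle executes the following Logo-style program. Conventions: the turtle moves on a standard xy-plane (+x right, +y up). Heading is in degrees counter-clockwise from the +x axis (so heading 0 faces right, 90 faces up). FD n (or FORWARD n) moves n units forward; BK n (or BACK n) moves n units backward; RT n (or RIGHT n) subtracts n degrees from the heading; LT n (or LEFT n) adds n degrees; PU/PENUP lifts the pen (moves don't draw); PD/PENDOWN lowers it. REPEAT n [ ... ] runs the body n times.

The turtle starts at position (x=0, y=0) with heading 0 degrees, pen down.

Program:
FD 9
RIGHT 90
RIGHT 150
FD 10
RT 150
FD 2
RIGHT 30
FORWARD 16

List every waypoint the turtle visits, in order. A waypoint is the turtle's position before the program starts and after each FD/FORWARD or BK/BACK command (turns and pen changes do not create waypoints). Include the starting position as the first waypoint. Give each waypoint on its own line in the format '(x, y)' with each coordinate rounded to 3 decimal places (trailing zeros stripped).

Executing turtle program step by step:
Start: pos=(0,0), heading=0, pen down
FD 9: (0,0) -> (9,0) [heading=0, draw]
RT 90: heading 0 -> 270
RT 150: heading 270 -> 120
FD 10: (9,0) -> (4,8.66) [heading=120, draw]
RT 150: heading 120 -> 330
FD 2: (4,8.66) -> (5.732,7.66) [heading=330, draw]
RT 30: heading 330 -> 300
FD 16: (5.732,7.66) -> (13.732,-6.196) [heading=300, draw]
Final: pos=(13.732,-6.196), heading=300, 4 segment(s) drawn
Waypoints (5 total):
(0, 0)
(9, 0)
(4, 8.66)
(5.732, 7.66)
(13.732, -6.196)

Answer: (0, 0)
(9, 0)
(4, 8.66)
(5.732, 7.66)
(13.732, -6.196)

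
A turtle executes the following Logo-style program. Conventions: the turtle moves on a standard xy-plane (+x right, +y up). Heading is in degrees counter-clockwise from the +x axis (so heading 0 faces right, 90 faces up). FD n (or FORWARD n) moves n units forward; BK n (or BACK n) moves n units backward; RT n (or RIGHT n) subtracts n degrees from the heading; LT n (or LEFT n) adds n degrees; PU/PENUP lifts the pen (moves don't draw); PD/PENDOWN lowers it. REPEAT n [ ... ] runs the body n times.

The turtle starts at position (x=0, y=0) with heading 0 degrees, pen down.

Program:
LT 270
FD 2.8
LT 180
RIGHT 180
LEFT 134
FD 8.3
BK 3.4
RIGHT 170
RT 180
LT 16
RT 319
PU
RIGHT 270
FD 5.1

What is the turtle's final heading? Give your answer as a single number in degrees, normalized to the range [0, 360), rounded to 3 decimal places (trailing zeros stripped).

Executing turtle program step by step:
Start: pos=(0,0), heading=0, pen down
LT 270: heading 0 -> 270
FD 2.8: (0,0) -> (0,-2.8) [heading=270, draw]
LT 180: heading 270 -> 90
RT 180: heading 90 -> 270
LT 134: heading 270 -> 44
FD 8.3: (0,-2.8) -> (5.971,2.966) [heading=44, draw]
BK 3.4: (5.971,2.966) -> (3.525,0.604) [heading=44, draw]
RT 170: heading 44 -> 234
RT 180: heading 234 -> 54
LT 16: heading 54 -> 70
RT 319: heading 70 -> 111
PU: pen up
RT 270: heading 111 -> 201
FD 5.1: (3.525,0.604) -> (-1.236,-1.224) [heading=201, move]
Final: pos=(-1.236,-1.224), heading=201, 3 segment(s) drawn

Answer: 201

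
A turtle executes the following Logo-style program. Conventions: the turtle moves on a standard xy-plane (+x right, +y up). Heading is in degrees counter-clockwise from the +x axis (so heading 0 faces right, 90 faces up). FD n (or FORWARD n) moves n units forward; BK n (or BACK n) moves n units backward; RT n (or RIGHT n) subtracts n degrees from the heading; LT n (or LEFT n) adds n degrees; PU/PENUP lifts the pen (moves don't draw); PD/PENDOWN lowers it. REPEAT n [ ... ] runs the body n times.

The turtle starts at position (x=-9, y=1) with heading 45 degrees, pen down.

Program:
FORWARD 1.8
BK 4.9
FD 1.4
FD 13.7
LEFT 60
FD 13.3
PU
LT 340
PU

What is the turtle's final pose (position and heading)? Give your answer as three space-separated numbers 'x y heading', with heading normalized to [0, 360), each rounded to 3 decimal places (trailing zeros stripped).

Executing turtle program step by step:
Start: pos=(-9,1), heading=45, pen down
FD 1.8: (-9,1) -> (-7.727,2.273) [heading=45, draw]
BK 4.9: (-7.727,2.273) -> (-11.192,-1.192) [heading=45, draw]
FD 1.4: (-11.192,-1.192) -> (-10.202,-0.202) [heading=45, draw]
FD 13.7: (-10.202,-0.202) -> (-0.515,9.485) [heading=45, draw]
LT 60: heading 45 -> 105
FD 13.3: (-0.515,9.485) -> (-3.957,22.332) [heading=105, draw]
PU: pen up
LT 340: heading 105 -> 85
PU: pen up
Final: pos=(-3.957,22.332), heading=85, 5 segment(s) drawn

Answer: -3.957 22.332 85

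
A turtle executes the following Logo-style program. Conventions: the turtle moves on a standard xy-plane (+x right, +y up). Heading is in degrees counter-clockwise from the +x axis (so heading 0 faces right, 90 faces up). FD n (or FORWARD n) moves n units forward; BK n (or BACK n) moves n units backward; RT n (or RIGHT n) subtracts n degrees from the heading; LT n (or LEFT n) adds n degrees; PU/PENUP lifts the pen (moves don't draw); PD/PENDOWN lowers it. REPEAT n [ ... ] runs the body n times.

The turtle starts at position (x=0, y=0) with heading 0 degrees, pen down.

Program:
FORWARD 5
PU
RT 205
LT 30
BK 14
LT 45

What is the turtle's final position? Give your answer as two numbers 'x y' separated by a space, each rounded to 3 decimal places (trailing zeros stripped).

Executing turtle program step by step:
Start: pos=(0,0), heading=0, pen down
FD 5: (0,0) -> (5,0) [heading=0, draw]
PU: pen up
RT 205: heading 0 -> 155
LT 30: heading 155 -> 185
BK 14: (5,0) -> (18.947,1.22) [heading=185, move]
LT 45: heading 185 -> 230
Final: pos=(18.947,1.22), heading=230, 1 segment(s) drawn

Answer: 18.947 1.22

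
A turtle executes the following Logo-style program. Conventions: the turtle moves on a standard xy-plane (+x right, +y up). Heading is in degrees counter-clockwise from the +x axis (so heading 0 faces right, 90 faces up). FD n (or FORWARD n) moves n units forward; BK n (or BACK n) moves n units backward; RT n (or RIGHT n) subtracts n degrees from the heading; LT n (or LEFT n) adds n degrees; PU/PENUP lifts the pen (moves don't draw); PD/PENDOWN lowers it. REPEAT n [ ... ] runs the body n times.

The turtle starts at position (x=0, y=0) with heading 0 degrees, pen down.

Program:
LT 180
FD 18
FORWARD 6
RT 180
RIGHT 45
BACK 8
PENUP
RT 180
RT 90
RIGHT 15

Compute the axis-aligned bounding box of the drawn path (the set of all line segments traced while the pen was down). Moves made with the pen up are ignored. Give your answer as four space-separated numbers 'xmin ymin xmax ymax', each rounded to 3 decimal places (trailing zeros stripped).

Answer: -29.657 0 0 5.657

Derivation:
Executing turtle program step by step:
Start: pos=(0,0), heading=0, pen down
LT 180: heading 0 -> 180
FD 18: (0,0) -> (-18,0) [heading=180, draw]
FD 6: (-18,0) -> (-24,0) [heading=180, draw]
RT 180: heading 180 -> 0
RT 45: heading 0 -> 315
BK 8: (-24,0) -> (-29.657,5.657) [heading=315, draw]
PU: pen up
RT 180: heading 315 -> 135
RT 90: heading 135 -> 45
RT 15: heading 45 -> 30
Final: pos=(-29.657,5.657), heading=30, 3 segment(s) drawn

Segment endpoints: x in {-29.657, -24, -18, 0}, y in {0, 0, 0, 5.657}
xmin=-29.657, ymin=0, xmax=0, ymax=5.657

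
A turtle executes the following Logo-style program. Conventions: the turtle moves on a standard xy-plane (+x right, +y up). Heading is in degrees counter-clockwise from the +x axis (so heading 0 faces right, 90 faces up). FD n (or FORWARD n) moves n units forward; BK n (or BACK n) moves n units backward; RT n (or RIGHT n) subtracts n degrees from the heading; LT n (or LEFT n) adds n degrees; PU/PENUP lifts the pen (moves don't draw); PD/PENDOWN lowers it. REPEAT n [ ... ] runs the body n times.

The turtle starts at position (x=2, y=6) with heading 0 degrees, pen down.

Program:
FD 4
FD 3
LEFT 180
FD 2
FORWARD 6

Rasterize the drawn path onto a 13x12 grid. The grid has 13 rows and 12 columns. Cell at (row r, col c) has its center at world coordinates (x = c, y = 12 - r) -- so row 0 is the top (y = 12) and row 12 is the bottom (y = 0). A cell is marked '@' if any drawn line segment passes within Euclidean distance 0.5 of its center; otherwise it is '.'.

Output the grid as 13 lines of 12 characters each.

Segment 0: (2,6) -> (6,6)
Segment 1: (6,6) -> (9,6)
Segment 2: (9,6) -> (7,6)
Segment 3: (7,6) -> (1,6)

Answer: ............
............
............
............
............
............
.@@@@@@@@@..
............
............
............
............
............
............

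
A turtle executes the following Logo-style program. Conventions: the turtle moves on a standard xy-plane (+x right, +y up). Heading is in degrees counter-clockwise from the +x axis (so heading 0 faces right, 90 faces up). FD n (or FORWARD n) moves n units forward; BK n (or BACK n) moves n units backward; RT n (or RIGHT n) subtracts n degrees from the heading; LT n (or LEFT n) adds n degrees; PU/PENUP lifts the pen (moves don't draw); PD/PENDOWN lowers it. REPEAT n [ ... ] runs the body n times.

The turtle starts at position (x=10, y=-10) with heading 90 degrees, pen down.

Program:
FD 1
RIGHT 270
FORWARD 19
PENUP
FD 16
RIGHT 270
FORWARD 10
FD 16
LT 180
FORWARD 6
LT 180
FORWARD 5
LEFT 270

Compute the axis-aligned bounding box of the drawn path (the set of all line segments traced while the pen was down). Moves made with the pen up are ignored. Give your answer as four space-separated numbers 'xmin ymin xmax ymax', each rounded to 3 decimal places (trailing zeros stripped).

Answer: -9 -10 10 -9

Derivation:
Executing turtle program step by step:
Start: pos=(10,-10), heading=90, pen down
FD 1: (10,-10) -> (10,-9) [heading=90, draw]
RT 270: heading 90 -> 180
FD 19: (10,-9) -> (-9,-9) [heading=180, draw]
PU: pen up
FD 16: (-9,-9) -> (-25,-9) [heading=180, move]
RT 270: heading 180 -> 270
FD 10: (-25,-9) -> (-25,-19) [heading=270, move]
FD 16: (-25,-19) -> (-25,-35) [heading=270, move]
LT 180: heading 270 -> 90
FD 6: (-25,-35) -> (-25,-29) [heading=90, move]
LT 180: heading 90 -> 270
FD 5: (-25,-29) -> (-25,-34) [heading=270, move]
LT 270: heading 270 -> 180
Final: pos=(-25,-34), heading=180, 2 segment(s) drawn

Segment endpoints: x in {-9, 10}, y in {-10, -9, -9}
xmin=-9, ymin=-10, xmax=10, ymax=-9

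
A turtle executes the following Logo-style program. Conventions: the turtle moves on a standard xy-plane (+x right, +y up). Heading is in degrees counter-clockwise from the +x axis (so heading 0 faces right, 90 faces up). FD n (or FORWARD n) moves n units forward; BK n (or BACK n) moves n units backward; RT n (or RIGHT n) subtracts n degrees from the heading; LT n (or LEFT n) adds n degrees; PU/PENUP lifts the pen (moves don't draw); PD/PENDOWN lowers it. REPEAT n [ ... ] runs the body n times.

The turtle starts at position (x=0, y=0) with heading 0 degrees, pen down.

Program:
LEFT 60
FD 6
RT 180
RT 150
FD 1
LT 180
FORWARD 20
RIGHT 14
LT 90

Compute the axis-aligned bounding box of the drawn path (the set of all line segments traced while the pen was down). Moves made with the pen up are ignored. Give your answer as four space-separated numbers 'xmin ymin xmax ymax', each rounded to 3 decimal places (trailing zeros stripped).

Executing turtle program step by step:
Start: pos=(0,0), heading=0, pen down
LT 60: heading 0 -> 60
FD 6: (0,0) -> (3,5.196) [heading=60, draw]
RT 180: heading 60 -> 240
RT 150: heading 240 -> 90
FD 1: (3,5.196) -> (3,6.196) [heading=90, draw]
LT 180: heading 90 -> 270
FD 20: (3,6.196) -> (3,-13.804) [heading=270, draw]
RT 14: heading 270 -> 256
LT 90: heading 256 -> 346
Final: pos=(3,-13.804), heading=346, 3 segment(s) drawn

Segment endpoints: x in {0, 3, 3}, y in {-13.804, 0, 5.196, 6.196}
xmin=0, ymin=-13.804, xmax=3, ymax=6.196

Answer: 0 -13.804 3 6.196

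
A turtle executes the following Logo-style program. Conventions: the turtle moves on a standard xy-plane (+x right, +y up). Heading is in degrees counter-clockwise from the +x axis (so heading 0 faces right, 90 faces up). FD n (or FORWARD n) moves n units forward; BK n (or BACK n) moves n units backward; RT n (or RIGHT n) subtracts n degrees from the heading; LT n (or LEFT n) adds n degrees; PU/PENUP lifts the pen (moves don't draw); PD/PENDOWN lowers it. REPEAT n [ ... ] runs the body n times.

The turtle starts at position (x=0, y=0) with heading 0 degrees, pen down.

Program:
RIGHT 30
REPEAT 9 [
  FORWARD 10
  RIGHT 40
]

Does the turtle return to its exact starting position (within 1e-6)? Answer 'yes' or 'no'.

Executing turtle program step by step:
Start: pos=(0,0), heading=0, pen down
RT 30: heading 0 -> 330
REPEAT 9 [
  -- iteration 1/9 --
  FD 10: (0,0) -> (8.66,-5) [heading=330, draw]
  RT 40: heading 330 -> 290
  -- iteration 2/9 --
  FD 10: (8.66,-5) -> (12.08,-14.397) [heading=290, draw]
  RT 40: heading 290 -> 250
  -- iteration 3/9 --
  FD 10: (12.08,-14.397) -> (8.66,-23.794) [heading=250, draw]
  RT 40: heading 250 -> 210
  -- iteration 4/9 --
  FD 10: (8.66,-23.794) -> (0,-28.794) [heading=210, draw]
  RT 40: heading 210 -> 170
  -- iteration 5/9 --
  FD 10: (0,-28.794) -> (-9.848,-27.057) [heading=170, draw]
  RT 40: heading 170 -> 130
  -- iteration 6/9 --
  FD 10: (-9.848,-27.057) -> (-16.276,-19.397) [heading=130, draw]
  RT 40: heading 130 -> 90
  -- iteration 7/9 --
  FD 10: (-16.276,-19.397) -> (-16.276,-9.397) [heading=90, draw]
  RT 40: heading 90 -> 50
  -- iteration 8/9 --
  FD 10: (-16.276,-9.397) -> (-9.848,-1.736) [heading=50, draw]
  RT 40: heading 50 -> 10
  -- iteration 9/9 --
  FD 10: (-9.848,-1.736) -> (0,0) [heading=10, draw]
  RT 40: heading 10 -> 330
]
Final: pos=(0,0), heading=330, 9 segment(s) drawn

Start position: (0, 0)
Final position: (0, 0)
Distance = 0; < 1e-6 -> CLOSED

Answer: yes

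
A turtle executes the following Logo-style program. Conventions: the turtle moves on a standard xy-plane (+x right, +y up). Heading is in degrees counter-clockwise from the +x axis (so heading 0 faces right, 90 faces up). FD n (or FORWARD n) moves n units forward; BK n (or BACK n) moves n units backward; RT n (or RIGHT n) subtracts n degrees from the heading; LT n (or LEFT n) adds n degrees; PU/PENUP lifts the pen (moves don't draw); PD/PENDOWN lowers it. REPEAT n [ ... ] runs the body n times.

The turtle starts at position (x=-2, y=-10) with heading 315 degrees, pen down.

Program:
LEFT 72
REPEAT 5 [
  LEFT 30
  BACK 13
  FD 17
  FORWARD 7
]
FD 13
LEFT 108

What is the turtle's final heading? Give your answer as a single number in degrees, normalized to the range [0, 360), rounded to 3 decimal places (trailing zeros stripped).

Executing turtle program step by step:
Start: pos=(-2,-10), heading=315, pen down
LT 72: heading 315 -> 27
REPEAT 5 [
  -- iteration 1/5 --
  LT 30: heading 27 -> 57
  BK 13: (-2,-10) -> (-9.08,-20.903) [heading=57, draw]
  FD 17: (-9.08,-20.903) -> (0.179,-6.645) [heading=57, draw]
  FD 7: (0.179,-6.645) -> (3.991,-0.775) [heading=57, draw]
  -- iteration 2/5 --
  LT 30: heading 57 -> 87
  BK 13: (3.991,-0.775) -> (3.311,-13.757) [heading=87, draw]
  FD 17: (3.311,-13.757) -> (4.2,3.22) [heading=87, draw]
  FD 7: (4.2,3.22) -> (4.567,10.21) [heading=87, draw]
  -- iteration 3/5 --
  LT 30: heading 87 -> 117
  BK 13: (4.567,10.21) -> (10.469,-1.373) [heading=117, draw]
  FD 17: (10.469,-1.373) -> (2.751,13.774) [heading=117, draw]
  FD 7: (2.751,13.774) -> (-0.427,20.011) [heading=117, draw]
  -- iteration 4/5 --
  LT 30: heading 117 -> 147
  BK 13: (-0.427,20.011) -> (10.476,12.931) [heading=147, draw]
  FD 17: (10.476,12.931) -> (-3.782,22.19) [heading=147, draw]
  FD 7: (-3.782,22.19) -> (-9.653,26.002) [heading=147, draw]
  -- iteration 5/5 --
  LT 30: heading 147 -> 177
  BK 13: (-9.653,26.002) -> (3.33,25.322) [heading=177, draw]
  FD 17: (3.33,25.322) -> (-13.647,26.212) [heading=177, draw]
  FD 7: (-13.647,26.212) -> (-20.637,26.578) [heading=177, draw]
]
FD 13: (-20.637,26.578) -> (-33.62,27.258) [heading=177, draw]
LT 108: heading 177 -> 285
Final: pos=(-33.62,27.258), heading=285, 16 segment(s) drawn

Answer: 285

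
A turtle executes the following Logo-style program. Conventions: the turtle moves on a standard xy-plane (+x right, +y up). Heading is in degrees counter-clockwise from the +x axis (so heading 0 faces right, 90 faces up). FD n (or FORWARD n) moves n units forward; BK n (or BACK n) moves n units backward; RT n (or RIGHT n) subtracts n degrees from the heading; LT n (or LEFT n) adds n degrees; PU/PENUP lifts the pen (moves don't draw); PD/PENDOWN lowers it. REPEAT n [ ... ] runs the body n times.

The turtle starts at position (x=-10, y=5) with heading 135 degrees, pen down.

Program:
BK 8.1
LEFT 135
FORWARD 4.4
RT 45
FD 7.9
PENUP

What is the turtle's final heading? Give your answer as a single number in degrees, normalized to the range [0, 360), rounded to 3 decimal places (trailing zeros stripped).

Answer: 225

Derivation:
Executing turtle program step by step:
Start: pos=(-10,5), heading=135, pen down
BK 8.1: (-10,5) -> (-4.272,-0.728) [heading=135, draw]
LT 135: heading 135 -> 270
FD 4.4: (-4.272,-0.728) -> (-4.272,-5.128) [heading=270, draw]
RT 45: heading 270 -> 225
FD 7.9: (-4.272,-5.128) -> (-9.859,-10.714) [heading=225, draw]
PU: pen up
Final: pos=(-9.859,-10.714), heading=225, 3 segment(s) drawn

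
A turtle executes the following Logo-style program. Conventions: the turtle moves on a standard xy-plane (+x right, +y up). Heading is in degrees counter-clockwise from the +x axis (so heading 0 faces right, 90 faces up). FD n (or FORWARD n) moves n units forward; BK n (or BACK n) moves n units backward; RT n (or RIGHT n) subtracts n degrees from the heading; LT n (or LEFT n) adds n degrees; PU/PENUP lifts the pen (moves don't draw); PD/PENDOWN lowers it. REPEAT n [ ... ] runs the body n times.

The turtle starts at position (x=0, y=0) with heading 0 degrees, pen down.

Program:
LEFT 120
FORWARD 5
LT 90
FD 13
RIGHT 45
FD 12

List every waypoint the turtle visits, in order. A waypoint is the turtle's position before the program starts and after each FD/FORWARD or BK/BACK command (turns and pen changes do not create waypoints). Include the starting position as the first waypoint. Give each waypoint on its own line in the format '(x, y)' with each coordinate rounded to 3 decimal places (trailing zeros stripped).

Answer: (0, 0)
(-2.5, 4.33)
(-13.758, -2.17)
(-25.349, 0.936)

Derivation:
Executing turtle program step by step:
Start: pos=(0,0), heading=0, pen down
LT 120: heading 0 -> 120
FD 5: (0,0) -> (-2.5,4.33) [heading=120, draw]
LT 90: heading 120 -> 210
FD 13: (-2.5,4.33) -> (-13.758,-2.17) [heading=210, draw]
RT 45: heading 210 -> 165
FD 12: (-13.758,-2.17) -> (-25.349,0.936) [heading=165, draw]
Final: pos=(-25.349,0.936), heading=165, 3 segment(s) drawn
Waypoints (4 total):
(0, 0)
(-2.5, 4.33)
(-13.758, -2.17)
(-25.349, 0.936)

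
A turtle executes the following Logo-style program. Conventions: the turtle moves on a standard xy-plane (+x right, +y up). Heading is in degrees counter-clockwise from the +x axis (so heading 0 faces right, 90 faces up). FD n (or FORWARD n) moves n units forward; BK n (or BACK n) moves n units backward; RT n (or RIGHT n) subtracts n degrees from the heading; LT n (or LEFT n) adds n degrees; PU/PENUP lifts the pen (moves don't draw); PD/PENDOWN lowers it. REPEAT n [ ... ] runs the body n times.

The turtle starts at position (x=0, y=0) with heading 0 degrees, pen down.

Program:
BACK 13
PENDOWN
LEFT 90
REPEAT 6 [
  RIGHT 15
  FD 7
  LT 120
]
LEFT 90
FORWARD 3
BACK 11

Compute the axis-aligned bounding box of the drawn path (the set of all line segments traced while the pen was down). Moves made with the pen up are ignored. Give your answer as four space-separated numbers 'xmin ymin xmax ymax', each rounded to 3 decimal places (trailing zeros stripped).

Answer: -18.764 -5.612 0 8.45

Derivation:
Executing turtle program step by step:
Start: pos=(0,0), heading=0, pen down
BK 13: (0,0) -> (-13,0) [heading=0, draw]
PD: pen down
LT 90: heading 0 -> 90
REPEAT 6 [
  -- iteration 1/6 --
  RT 15: heading 90 -> 75
  FD 7: (-13,0) -> (-11.188,6.761) [heading=75, draw]
  LT 120: heading 75 -> 195
  -- iteration 2/6 --
  RT 15: heading 195 -> 180
  FD 7: (-11.188,6.761) -> (-18.188,6.761) [heading=180, draw]
  LT 120: heading 180 -> 300
  -- iteration 3/6 --
  RT 15: heading 300 -> 285
  FD 7: (-18.188,6.761) -> (-16.377,0) [heading=285, draw]
  LT 120: heading 285 -> 45
  -- iteration 4/6 --
  RT 15: heading 45 -> 30
  FD 7: (-16.377,0) -> (-10.314,3.5) [heading=30, draw]
  LT 120: heading 30 -> 150
  -- iteration 5/6 --
  RT 15: heading 150 -> 135
  FD 7: (-10.314,3.5) -> (-15.264,8.45) [heading=135, draw]
  LT 120: heading 135 -> 255
  -- iteration 6/6 --
  RT 15: heading 255 -> 240
  FD 7: (-15.264,8.45) -> (-18.764,2.388) [heading=240, draw]
  LT 120: heading 240 -> 0
]
LT 90: heading 0 -> 90
FD 3: (-18.764,2.388) -> (-18.764,5.388) [heading=90, draw]
BK 11: (-18.764,5.388) -> (-18.764,-5.612) [heading=90, draw]
Final: pos=(-18.764,-5.612), heading=90, 9 segment(s) drawn

Segment endpoints: x in {-18.764, -18.764, -18.188, -16.377, -15.264, -13, -11.188, -10.314, 0}, y in {-5.612, 0, 2.388, 3.5, 5.388, 6.761, 6.761, 8.45}
xmin=-18.764, ymin=-5.612, xmax=0, ymax=8.45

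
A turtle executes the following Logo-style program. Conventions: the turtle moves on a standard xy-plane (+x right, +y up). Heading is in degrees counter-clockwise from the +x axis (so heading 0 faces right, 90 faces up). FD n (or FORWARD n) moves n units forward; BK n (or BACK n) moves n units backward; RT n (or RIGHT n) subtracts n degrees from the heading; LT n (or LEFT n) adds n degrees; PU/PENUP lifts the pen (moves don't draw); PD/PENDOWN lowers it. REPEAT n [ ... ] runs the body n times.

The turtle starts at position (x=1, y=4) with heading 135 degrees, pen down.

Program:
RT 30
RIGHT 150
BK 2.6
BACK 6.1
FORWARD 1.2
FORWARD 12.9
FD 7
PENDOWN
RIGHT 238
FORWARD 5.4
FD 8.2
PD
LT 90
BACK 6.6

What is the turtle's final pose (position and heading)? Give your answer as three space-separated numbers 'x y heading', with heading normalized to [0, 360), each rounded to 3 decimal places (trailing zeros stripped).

Answer: 19.258 6.999 167

Derivation:
Executing turtle program step by step:
Start: pos=(1,4), heading=135, pen down
RT 30: heading 135 -> 105
RT 150: heading 105 -> 315
BK 2.6: (1,4) -> (-0.838,5.838) [heading=315, draw]
BK 6.1: (-0.838,5.838) -> (-5.152,10.152) [heading=315, draw]
FD 1.2: (-5.152,10.152) -> (-4.303,9.303) [heading=315, draw]
FD 12.9: (-4.303,9.303) -> (4.818,0.182) [heading=315, draw]
FD 7: (4.818,0.182) -> (9.768,-4.768) [heading=315, draw]
PD: pen down
RT 238: heading 315 -> 77
FD 5.4: (9.768,-4.768) -> (10.983,0.493) [heading=77, draw]
FD 8.2: (10.983,0.493) -> (12.827,8.483) [heading=77, draw]
PD: pen down
LT 90: heading 77 -> 167
BK 6.6: (12.827,8.483) -> (19.258,6.999) [heading=167, draw]
Final: pos=(19.258,6.999), heading=167, 8 segment(s) drawn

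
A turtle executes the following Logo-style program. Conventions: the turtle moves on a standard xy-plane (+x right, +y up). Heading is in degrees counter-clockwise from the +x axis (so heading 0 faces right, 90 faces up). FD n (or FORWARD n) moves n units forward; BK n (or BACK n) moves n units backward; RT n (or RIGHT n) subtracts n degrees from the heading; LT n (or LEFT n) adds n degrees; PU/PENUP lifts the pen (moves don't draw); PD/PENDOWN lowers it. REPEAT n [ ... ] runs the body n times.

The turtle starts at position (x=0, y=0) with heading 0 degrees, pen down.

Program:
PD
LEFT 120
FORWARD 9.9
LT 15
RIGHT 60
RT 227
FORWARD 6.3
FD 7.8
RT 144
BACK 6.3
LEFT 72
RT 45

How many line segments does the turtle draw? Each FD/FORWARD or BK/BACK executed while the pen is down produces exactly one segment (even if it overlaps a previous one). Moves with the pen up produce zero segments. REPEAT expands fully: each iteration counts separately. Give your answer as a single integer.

Executing turtle program step by step:
Start: pos=(0,0), heading=0, pen down
PD: pen down
LT 120: heading 0 -> 120
FD 9.9: (0,0) -> (-4.95,8.574) [heading=120, draw]
LT 15: heading 120 -> 135
RT 60: heading 135 -> 75
RT 227: heading 75 -> 208
FD 6.3: (-4.95,8.574) -> (-10.513,5.616) [heading=208, draw]
FD 7.8: (-10.513,5.616) -> (-17.4,1.954) [heading=208, draw]
RT 144: heading 208 -> 64
BK 6.3: (-17.4,1.954) -> (-20.161,-3.708) [heading=64, draw]
LT 72: heading 64 -> 136
RT 45: heading 136 -> 91
Final: pos=(-20.161,-3.708), heading=91, 4 segment(s) drawn
Segments drawn: 4

Answer: 4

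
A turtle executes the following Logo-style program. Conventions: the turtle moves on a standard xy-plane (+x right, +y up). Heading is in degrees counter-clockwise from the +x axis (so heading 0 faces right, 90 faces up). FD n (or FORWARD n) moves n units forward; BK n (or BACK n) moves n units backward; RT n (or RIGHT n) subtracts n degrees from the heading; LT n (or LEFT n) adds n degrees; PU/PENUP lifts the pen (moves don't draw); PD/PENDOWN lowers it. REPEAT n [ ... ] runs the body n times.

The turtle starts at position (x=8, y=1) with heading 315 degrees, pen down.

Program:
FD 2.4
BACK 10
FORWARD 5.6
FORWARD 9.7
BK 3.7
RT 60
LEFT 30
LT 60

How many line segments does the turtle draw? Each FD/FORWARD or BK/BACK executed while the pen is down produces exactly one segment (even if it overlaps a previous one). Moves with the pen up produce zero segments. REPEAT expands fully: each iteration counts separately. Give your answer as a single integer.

Executing turtle program step by step:
Start: pos=(8,1), heading=315, pen down
FD 2.4: (8,1) -> (9.697,-0.697) [heading=315, draw]
BK 10: (9.697,-0.697) -> (2.626,6.374) [heading=315, draw]
FD 5.6: (2.626,6.374) -> (6.586,2.414) [heading=315, draw]
FD 9.7: (6.586,2.414) -> (13.445,-4.445) [heading=315, draw]
BK 3.7: (13.445,-4.445) -> (10.828,-1.828) [heading=315, draw]
RT 60: heading 315 -> 255
LT 30: heading 255 -> 285
LT 60: heading 285 -> 345
Final: pos=(10.828,-1.828), heading=345, 5 segment(s) drawn
Segments drawn: 5

Answer: 5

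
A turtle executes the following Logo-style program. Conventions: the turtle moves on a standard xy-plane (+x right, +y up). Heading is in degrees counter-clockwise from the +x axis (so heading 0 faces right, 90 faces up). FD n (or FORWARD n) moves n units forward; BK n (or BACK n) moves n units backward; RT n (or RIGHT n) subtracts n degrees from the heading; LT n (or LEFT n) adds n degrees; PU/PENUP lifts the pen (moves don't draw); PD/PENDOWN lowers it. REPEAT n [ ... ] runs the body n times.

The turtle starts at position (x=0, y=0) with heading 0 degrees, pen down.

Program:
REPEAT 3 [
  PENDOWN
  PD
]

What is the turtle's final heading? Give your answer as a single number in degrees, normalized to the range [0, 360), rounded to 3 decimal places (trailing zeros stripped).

Executing turtle program step by step:
Start: pos=(0,0), heading=0, pen down
REPEAT 3 [
  -- iteration 1/3 --
  PD: pen down
  PD: pen down
  -- iteration 2/3 --
  PD: pen down
  PD: pen down
  -- iteration 3/3 --
  PD: pen down
  PD: pen down
]
Final: pos=(0,0), heading=0, 0 segment(s) drawn

Answer: 0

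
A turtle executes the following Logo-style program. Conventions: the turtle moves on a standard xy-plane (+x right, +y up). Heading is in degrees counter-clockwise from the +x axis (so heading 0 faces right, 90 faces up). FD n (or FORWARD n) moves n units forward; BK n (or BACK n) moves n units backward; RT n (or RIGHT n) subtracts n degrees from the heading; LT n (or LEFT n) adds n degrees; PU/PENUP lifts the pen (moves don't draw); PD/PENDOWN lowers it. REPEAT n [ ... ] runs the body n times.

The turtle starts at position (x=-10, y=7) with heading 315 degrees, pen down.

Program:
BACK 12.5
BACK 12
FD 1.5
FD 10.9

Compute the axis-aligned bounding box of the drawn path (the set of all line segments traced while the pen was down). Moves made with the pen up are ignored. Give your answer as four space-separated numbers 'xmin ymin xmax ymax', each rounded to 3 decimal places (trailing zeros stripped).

Executing turtle program step by step:
Start: pos=(-10,7), heading=315, pen down
BK 12.5: (-10,7) -> (-18.839,15.839) [heading=315, draw]
BK 12: (-18.839,15.839) -> (-27.324,24.324) [heading=315, draw]
FD 1.5: (-27.324,24.324) -> (-26.263,23.263) [heading=315, draw]
FD 10.9: (-26.263,23.263) -> (-18.556,15.556) [heading=315, draw]
Final: pos=(-18.556,15.556), heading=315, 4 segment(s) drawn

Segment endpoints: x in {-27.324, -26.263, -18.839, -18.556, -10}, y in {7, 15.556, 15.839, 23.263, 24.324}
xmin=-27.324, ymin=7, xmax=-10, ymax=24.324

Answer: -27.324 7 -10 24.324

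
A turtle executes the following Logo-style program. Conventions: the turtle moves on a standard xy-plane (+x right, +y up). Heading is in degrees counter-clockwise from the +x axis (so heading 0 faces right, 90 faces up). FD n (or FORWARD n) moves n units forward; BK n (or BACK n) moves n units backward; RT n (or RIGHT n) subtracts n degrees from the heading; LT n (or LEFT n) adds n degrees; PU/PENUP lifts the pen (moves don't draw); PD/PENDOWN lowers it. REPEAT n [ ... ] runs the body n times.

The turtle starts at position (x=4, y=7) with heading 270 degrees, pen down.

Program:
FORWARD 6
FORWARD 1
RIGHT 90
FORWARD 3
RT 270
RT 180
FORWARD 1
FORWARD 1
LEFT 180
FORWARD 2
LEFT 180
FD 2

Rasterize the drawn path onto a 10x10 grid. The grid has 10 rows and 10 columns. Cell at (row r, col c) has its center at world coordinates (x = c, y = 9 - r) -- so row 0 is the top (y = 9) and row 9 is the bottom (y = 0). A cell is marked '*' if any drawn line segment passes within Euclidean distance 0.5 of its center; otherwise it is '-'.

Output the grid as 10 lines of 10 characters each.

Segment 0: (4,7) -> (4,1)
Segment 1: (4,1) -> (4,0)
Segment 2: (4,0) -> (1,0)
Segment 3: (1,0) -> (1,1)
Segment 4: (1,1) -> (1,2)
Segment 5: (1,2) -> (1,0)
Segment 6: (1,0) -> (1,2)

Answer: ----------
----------
----*-----
----*-----
----*-----
----*-----
----*-----
-*--*-----
-*--*-----
-****-----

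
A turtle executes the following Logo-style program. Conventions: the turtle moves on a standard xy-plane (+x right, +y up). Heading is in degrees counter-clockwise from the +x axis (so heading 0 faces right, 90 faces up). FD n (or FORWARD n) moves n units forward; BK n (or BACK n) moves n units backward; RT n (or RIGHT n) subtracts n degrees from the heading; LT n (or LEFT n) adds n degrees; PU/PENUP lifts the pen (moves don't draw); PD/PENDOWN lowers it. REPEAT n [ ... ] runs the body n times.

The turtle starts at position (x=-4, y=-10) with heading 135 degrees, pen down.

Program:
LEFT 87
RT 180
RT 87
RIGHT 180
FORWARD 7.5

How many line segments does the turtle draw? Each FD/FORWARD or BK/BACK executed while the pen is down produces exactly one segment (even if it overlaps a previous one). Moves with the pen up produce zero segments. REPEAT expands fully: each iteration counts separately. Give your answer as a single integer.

Executing turtle program step by step:
Start: pos=(-4,-10), heading=135, pen down
LT 87: heading 135 -> 222
RT 180: heading 222 -> 42
RT 87: heading 42 -> 315
RT 180: heading 315 -> 135
FD 7.5: (-4,-10) -> (-9.303,-4.697) [heading=135, draw]
Final: pos=(-9.303,-4.697), heading=135, 1 segment(s) drawn
Segments drawn: 1

Answer: 1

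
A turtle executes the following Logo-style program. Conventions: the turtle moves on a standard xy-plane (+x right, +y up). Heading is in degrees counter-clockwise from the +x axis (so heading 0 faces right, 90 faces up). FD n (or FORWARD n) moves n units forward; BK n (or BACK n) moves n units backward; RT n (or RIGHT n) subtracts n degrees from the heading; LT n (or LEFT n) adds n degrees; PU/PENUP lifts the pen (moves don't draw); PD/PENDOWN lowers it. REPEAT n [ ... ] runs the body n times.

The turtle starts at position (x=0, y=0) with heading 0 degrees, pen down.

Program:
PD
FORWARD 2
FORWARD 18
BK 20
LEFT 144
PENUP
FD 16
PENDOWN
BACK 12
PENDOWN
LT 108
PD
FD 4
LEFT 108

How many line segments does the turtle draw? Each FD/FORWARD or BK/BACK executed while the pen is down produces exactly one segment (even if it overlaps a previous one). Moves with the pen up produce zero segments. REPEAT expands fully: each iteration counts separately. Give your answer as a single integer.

Executing turtle program step by step:
Start: pos=(0,0), heading=0, pen down
PD: pen down
FD 2: (0,0) -> (2,0) [heading=0, draw]
FD 18: (2,0) -> (20,0) [heading=0, draw]
BK 20: (20,0) -> (0,0) [heading=0, draw]
LT 144: heading 0 -> 144
PU: pen up
FD 16: (0,0) -> (-12.944,9.405) [heading=144, move]
PD: pen down
BK 12: (-12.944,9.405) -> (-3.236,2.351) [heading=144, draw]
PD: pen down
LT 108: heading 144 -> 252
PD: pen down
FD 4: (-3.236,2.351) -> (-4.472,-1.453) [heading=252, draw]
LT 108: heading 252 -> 0
Final: pos=(-4.472,-1.453), heading=0, 5 segment(s) drawn
Segments drawn: 5

Answer: 5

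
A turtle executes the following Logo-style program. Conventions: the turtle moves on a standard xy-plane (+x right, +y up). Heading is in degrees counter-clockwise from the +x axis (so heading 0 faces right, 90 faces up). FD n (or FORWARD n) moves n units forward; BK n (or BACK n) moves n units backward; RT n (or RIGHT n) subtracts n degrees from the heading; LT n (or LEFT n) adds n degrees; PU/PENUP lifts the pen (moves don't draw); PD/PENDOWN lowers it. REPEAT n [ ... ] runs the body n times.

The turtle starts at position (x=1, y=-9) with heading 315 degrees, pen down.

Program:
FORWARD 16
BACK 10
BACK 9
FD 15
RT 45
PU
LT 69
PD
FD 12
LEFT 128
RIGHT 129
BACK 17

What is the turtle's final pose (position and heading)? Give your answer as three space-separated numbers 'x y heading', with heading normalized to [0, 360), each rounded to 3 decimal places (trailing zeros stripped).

Executing turtle program step by step:
Start: pos=(1,-9), heading=315, pen down
FD 16: (1,-9) -> (12.314,-20.314) [heading=315, draw]
BK 10: (12.314,-20.314) -> (5.243,-13.243) [heading=315, draw]
BK 9: (5.243,-13.243) -> (-1.121,-6.879) [heading=315, draw]
FD 15: (-1.121,-6.879) -> (9.485,-17.485) [heading=315, draw]
RT 45: heading 315 -> 270
PU: pen up
LT 69: heading 270 -> 339
PD: pen down
FD 12: (9.485,-17.485) -> (20.688,-21.786) [heading=339, draw]
LT 128: heading 339 -> 107
RT 129: heading 107 -> 338
BK 17: (20.688,-21.786) -> (4.926,-15.417) [heading=338, draw]
Final: pos=(4.926,-15.417), heading=338, 6 segment(s) drawn

Answer: 4.926 -15.417 338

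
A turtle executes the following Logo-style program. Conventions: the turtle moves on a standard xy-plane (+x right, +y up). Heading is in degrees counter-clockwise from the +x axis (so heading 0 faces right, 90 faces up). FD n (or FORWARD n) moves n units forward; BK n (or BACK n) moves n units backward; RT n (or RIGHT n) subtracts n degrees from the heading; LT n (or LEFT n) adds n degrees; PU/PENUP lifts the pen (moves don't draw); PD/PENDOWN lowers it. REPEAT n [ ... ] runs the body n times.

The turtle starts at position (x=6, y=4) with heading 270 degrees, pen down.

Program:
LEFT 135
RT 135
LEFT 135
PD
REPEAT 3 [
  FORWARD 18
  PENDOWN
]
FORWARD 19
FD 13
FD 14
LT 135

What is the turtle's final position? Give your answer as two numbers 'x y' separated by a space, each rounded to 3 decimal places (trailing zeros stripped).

Executing turtle program step by step:
Start: pos=(6,4), heading=270, pen down
LT 135: heading 270 -> 45
RT 135: heading 45 -> 270
LT 135: heading 270 -> 45
PD: pen down
REPEAT 3 [
  -- iteration 1/3 --
  FD 18: (6,4) -> (18.728,16.728) [heading=45, draw]
  PD: pen down
  -- iteration 2/3 --
  FD 18: (18.728,16.728) -> (31.456,29.456) [heading=45, draw]
  PD: pen down
  -- iteration 3/3 --
  FD 18: (31.456,29.456) -> (44.184,42.184) [heading=45, draw]
  PD: pen down
]
FD 19: (44.184,42.184) -> (57.619,55.619) [heading=45, draw]
FD 13: (57.619,55.619) -> (66.811,64.811) [heading=45, draw]
FD 14: (66.811,64.811) -> (76.711,74.711) [heading=45, draw]
LT 135: heading 45 -> 180
Final: pos=(76.711,74.711), heading=180, 6 segment(s) drawn

Answer: 76.711 74.711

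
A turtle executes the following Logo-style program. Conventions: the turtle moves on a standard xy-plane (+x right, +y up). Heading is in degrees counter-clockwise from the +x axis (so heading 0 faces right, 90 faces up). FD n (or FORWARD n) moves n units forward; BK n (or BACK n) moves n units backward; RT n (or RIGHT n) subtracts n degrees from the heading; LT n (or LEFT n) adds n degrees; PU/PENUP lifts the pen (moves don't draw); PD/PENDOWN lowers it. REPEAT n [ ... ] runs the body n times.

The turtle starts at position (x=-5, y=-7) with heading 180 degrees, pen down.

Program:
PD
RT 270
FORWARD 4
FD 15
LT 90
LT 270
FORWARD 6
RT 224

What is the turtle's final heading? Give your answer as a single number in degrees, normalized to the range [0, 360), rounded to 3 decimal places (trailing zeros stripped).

Executing turtle program step by step:
Start: pos=(-5,-7), heading=180, pen down
PD: pen down
RT 270: heading 180 -> 270
FD 4: (-5,-7) -> (-5,-11) [heading=270, draw]
FD 15: (-5,-11) -> (-5,-26) [heading=270, draw]
LT 90: heading 270 -> 0
LT 270: heading 0 -> 270
FD 6: (-5,-26) -> (-5,-32) [heading=270, draw]
RT 224: heading 270 -> 46
Final: pos=(-5,-32), heading=46, 3 segment(s) drawn

Answer: 46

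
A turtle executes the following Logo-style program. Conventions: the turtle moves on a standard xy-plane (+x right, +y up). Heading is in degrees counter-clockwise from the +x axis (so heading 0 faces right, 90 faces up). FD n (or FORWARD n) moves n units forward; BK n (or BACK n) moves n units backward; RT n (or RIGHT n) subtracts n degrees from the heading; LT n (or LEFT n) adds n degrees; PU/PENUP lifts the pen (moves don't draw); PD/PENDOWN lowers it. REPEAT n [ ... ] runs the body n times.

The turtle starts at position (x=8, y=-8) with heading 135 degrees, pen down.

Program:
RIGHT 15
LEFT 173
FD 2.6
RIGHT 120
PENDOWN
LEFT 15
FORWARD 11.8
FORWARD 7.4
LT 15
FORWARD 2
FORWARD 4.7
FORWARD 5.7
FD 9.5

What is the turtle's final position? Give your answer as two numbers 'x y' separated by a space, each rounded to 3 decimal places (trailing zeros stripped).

Answer: -30.156 -21.622

Derivation:
Executing turtle program step by step:
Start: pos=(8,-8), heading=135, pen down
RT 15: heading 135 -> 120
LT 173: heading 120 -> 293
FD 2.6: (8,-8) -> (9.016,-10.393) [heading=293, draw]
RT 120: heading 293 -> 173
PD: pen down
LT 15: heading 173 -> 188
FD 11.8: (9.016,-10.393) -> (-2.669,-12.036) [heading=188, draw]
FD 7.4: (-2.669,-12.036) -> (-9.997,-13.065) [heading=188, draw]
LT 15: heading 188 -> 203
FD 2: (-9.997,-13.065) -> (-11.838,-13.847) [heading=203, draw]
FD 4.7: (-11.838,-13.847) -> (-16.165,-15.683) [heading=203, draw]
FD 5.7: (-16.165,-15.683) -> (-21.412,-17.911) [heading=203, draw]
FD 9.5: (-21.412,-17.911) -> (-30.156,-21.622) [heading=203, draw]
Final: pos=(-30.156,-21.622), heading=203, 7 segment(s) drawn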